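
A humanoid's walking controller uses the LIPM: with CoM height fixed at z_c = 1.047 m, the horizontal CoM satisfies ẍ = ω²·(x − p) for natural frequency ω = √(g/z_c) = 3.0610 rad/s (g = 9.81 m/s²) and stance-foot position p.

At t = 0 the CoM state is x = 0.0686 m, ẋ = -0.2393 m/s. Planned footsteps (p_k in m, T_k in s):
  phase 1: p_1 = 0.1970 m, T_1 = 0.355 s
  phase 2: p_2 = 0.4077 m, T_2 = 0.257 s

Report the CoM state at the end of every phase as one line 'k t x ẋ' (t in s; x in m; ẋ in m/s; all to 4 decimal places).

1 0.3550 -0.1177 -0.9113
2 0.6120 -0.5479 -2.6078

phase 1: p=0.1970, T=0.355, ωT=1.086655, cosh=1.650842, sinh=1.313499; start (x,ẋ)=(0.068600, -0.239300) → end (x,ẋ)=(-0.117654, -0.911294)
phase 2: p=0.4077, T=0.257, ωT=0.786677, cosh=1.325721, sinh=0.870366; start (x,ẋ)=(-0.117654, -0.911294) → end (x,ẋ)=(-0.547890, -2.607764)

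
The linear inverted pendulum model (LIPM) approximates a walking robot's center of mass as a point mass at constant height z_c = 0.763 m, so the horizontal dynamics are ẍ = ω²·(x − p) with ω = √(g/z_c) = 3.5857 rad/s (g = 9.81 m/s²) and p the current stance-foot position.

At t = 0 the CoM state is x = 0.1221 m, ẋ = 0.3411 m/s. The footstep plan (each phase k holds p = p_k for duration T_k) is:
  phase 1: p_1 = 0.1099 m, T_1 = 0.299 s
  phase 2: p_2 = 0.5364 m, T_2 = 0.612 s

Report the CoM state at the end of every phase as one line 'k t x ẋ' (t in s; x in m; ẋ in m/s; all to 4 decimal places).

phase 1: p=0.1099, T=0.299, ωT=1.072124, cosh=1.631930, sinh=1.289649; start (x,ẋ)=(0.122100, 0.341100) → end (x,ẋ)=(0.252491, 0.613068)
phase 2: p=0.5364, T=0.612, ωT=2.194448, cosh=4.543235, sinh=4.431815; start (x,ẋ)=(0.252491, 0.613068) → end (x,ẋ)=(0.004268, -1.726330)

1 0.2990 0.2525 0.6131
2 0.9110 0.0043 -1.7263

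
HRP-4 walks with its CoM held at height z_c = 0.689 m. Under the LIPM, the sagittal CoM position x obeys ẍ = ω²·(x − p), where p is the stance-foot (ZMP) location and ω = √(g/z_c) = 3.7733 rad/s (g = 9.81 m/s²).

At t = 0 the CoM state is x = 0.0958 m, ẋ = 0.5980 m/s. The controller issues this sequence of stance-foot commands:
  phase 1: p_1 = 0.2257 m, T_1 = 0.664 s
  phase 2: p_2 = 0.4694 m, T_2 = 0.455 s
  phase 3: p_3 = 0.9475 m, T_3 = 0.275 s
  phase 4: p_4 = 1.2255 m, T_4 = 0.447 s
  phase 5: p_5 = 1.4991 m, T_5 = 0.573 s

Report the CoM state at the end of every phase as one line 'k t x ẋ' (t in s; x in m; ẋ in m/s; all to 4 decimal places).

1 0.6640 0.3890 0.7050
2 1.1190 0.7416 1.2082
3 1.3940 1.0156 0.9602
4 1.8410 1.3029 0.6164
5 2.4140 1.3356 -0.4606

phase 1: p=0.2257, T=0.664, ωT=2.505471, cosh=6.165483, sinh=6.083846; start (x,ẋ)=(0.095800, 0.598000) → end (x,ẋ)=(0.388984, 0.704952)
phase 2: p=0.4694, T=0.455, ωT=1.716851, cosh=2.873302, sinh=2.693671; start (x,ẋ)=(0.388984, 0.704952) → end (x,ẋ)=(0.741588, 1.208185)
phase 3: p=0.9475, T=0.275, ωT=1.037658, cosh=1.588440, sinh=1.234157; start (x,ẋ)=(0.741588, 1.208185) → end (x,ẋ)=(1.015590, 0.960229)
phase 4: p=1.2255, T=0.447, ωT=1.686665, cosh=2.793287, sinh=2.608151; start (x,ẋ)=(1.015590, 0.960229) → end (x,ẋ)=(1.302882, 0.616397)
phase 5: p=1.4991, T=0.573, ωT=2.162101, cosh=4.402229, sinh=4.287145; start (x,ẋ)=(1.302882, 0.616397) → end (x,ẋ)=(1.335643, -0.460630)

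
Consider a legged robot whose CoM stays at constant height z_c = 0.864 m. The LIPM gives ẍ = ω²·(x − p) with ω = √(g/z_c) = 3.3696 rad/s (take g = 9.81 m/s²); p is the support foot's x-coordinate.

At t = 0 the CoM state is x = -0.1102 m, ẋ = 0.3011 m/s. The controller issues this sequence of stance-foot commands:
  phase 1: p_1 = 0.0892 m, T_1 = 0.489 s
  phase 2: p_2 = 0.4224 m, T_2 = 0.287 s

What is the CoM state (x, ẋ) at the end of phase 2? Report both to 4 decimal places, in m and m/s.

phase 1: p=0.0892, T=0.489, ωT=1.647734, cosh=2.693841, sinh=2.501355; start (x,ẋ)=(-0.110200, 0.301100) → end (x,ẋ)=(-0.224436, -0.869541)
phase 2: p=0.4224, T=0.287, ωT=0.967075, cosh=1.505217, sinh=1.125023; start (x,ẋ)=(-0.224436, -0.869541) → end (x,ẋ)=(-0.841546, -3.760926)

x = -0.8415, ẋ = -3.7609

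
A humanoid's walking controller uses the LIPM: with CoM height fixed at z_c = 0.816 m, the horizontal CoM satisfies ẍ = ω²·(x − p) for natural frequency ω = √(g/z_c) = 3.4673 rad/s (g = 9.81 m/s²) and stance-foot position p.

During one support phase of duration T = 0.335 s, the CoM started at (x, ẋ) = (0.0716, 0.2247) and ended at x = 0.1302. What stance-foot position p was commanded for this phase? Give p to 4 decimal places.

ωT = 3.4673·0.335 = 1.161546; cosh(ωT) = 1.753935, sinh(ωT) = 1.440933
x(T) = p + (x₀−p)·cosh(ωT) + (ẋ₀/ω)·sinh(ωT) ⇒ p·(1 − cosh) = x(T) − x₀·cosh − (ẋ₀/ω)·sinh
numerator   = 0.1302 − (0.0716)·1.753935 − (0.2247/3.4673)·1.440933 = -0.088762
denominator = 1 − 1.753935 = -0.753935
p = -0.088762 / -0.753935 = 0.1177

p = 0.1177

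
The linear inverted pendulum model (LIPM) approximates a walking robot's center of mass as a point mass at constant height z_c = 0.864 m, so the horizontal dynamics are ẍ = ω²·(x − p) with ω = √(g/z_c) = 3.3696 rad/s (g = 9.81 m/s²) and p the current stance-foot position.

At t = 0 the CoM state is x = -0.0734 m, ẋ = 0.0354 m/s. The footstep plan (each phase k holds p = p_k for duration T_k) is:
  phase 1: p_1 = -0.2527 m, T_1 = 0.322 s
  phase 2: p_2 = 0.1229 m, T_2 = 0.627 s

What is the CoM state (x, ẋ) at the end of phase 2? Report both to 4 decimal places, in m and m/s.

x = 0.8733, ẋ = 2.6585

phase 1: p=-0.2527, T=0.322, ωT=1.085011, cosh=1.648685, sinh=1.310787; start (x,ẋ)=(-0.073400, 0.035400) → end (x,ẋ)=(0.056680, 0.850301)
phase 2: p=0.1229, T=0.627, ωT=2.112739, cosh=4.195886, sinh=4.074980; start (x,ẋ)=(0.056680, 0.850301) → end (x,ẋ)=(0.873349, 2.658496)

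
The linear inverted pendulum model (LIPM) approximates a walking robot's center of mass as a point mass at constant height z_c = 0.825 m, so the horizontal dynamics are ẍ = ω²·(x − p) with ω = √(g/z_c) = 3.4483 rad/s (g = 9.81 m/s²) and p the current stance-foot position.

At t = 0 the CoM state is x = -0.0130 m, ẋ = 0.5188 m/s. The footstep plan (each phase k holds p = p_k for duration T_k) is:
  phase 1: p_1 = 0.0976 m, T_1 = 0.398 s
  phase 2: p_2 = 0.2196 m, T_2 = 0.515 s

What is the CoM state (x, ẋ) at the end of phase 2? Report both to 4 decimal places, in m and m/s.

x = 0.3076, ẋ = 0.4134

phase 1: p=0.0976, T=0.398, ωT=1.372423, cosh=2.099196, sinh=1.845704; start (x,ẋ)=(-0.013000, 0.518800) → end (x,ẋ)=(0.143117, 0.385145)
phase 2: p=0.2196, T=0.515, ωT=1.775875, cosh=3.037389, sinh=2.868054; start (x,ẋ)=(0.143117, 0.385145) → end (x,ẋ)=(0.307627, 0.413422)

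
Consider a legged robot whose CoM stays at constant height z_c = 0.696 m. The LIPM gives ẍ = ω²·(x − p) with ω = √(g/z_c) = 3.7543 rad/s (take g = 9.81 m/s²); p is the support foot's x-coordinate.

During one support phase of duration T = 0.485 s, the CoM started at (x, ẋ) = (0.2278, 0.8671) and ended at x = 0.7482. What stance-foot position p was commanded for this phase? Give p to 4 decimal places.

p = 0.3081

ωT = 3.7543·0.485 = 1.820836; cosh(ωT) = 3.169454, sinh(ωT) = 3.007563
x(T) = p + (x₀−p)·cosh(ωT) + (ẋ₀/ω)·sinh(ωT) ⇒ p·(1 − cosh) = x(T) − x₀·cosh − (ẋ₀/ω)·sinh
numerator   = 0.7482 − (0.2278)·3.169454 − (0.8671/3.7543)·3.007563 = -0.668434
denominator = 1 − 3.169454 = -2.169454
p = -0.668434 / -2.169454 = 0.3081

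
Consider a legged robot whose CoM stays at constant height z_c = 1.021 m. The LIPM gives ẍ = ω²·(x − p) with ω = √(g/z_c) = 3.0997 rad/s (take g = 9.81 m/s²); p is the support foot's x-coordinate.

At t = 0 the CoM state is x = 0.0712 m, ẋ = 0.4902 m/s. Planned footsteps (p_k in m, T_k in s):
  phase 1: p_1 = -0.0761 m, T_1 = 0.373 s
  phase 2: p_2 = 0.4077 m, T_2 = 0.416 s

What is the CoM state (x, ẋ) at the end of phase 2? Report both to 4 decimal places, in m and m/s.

phase 1: p=-0.0761, T=0.373, ωT=1.156188, cosh=1.746240, sinh=1.431557; start (x,ẋ)=(0.071200, 0.490200) → end (x,ẋ)=(0.407514, 1.509635)
phase 2: p=0.4077, T=0.416, ωT=1.289475, cosh=1.953148, sinh=1.677733; start (x,ẋ)=(0.407514, 1.509635) → end (x,ẋ)=(1.224436, 2.947572)

x = 1.2244, ẋ = 2.9476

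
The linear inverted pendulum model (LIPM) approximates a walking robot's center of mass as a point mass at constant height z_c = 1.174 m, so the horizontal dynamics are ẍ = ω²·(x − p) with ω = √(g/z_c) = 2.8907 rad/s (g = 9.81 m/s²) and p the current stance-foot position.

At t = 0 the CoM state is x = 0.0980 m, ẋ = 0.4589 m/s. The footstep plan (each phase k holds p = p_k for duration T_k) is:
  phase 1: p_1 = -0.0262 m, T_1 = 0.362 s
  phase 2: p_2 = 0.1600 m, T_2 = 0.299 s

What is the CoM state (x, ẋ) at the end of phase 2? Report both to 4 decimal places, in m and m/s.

phase 1: p=-0.0262, T=0.362, ωT=1.046433, cosh=1.599333, sinh=1.248145; start (x,ẋ)=(0.098000, 0.458900) → end (x,ẋ)=(0.370581, 1.182049)
phase 2: p=0.1600, T=0.299, ωT=0.864319, cosh=1.397364, sinh=0.976026; start (x,ẋ)=(0.370581, 1.182049) → end (x,ẋ)=(0.853369, 2.245884)

x = 0.8534, ẋ = 2.2459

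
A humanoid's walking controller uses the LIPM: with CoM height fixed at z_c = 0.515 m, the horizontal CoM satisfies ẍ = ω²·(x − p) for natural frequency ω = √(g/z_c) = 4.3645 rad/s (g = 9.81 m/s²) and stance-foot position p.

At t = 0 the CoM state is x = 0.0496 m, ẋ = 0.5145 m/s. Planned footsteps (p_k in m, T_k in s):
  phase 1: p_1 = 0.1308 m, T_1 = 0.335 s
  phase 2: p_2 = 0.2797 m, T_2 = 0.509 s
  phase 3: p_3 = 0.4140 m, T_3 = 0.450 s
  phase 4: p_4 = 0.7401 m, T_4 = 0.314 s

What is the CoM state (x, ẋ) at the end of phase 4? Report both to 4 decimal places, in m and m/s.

phase 1: p=0.1308, T=0.335, ωT=1.462107, cosh=2.273396, sinh=2.041648; start (x,ẋ)=(0.049600, 0.514500) → end (x,ẋ)=(0.186876, 0.446107)
phase 2: p=0.2797, T=0.509, ωT=2.221530, cosh=4.664938, sinh=4.556495; start (x,ẋ)=(0.186876, 0.446107) → end (x,ẋ)=(0.312412, 0.235083)
phase 3: p=0.4140, T=0.450, ωT=1.964025, cosh=3.634126, sinh=3.493833; start (x,ẋ)=(0.312412, 0.235083) → end (x,ẋ)=(0.233003, -0.694777)
phase 4: p=0.7401, T=0.314, ωT=1.370453, cosh=2.095563, sinh=1.841571; start (x,ẋ)=(0.233003, -0.694777) → end (x,ẋ)=(-0.615710, -5.531758)

x = -0.6157, ẋ = -5.5318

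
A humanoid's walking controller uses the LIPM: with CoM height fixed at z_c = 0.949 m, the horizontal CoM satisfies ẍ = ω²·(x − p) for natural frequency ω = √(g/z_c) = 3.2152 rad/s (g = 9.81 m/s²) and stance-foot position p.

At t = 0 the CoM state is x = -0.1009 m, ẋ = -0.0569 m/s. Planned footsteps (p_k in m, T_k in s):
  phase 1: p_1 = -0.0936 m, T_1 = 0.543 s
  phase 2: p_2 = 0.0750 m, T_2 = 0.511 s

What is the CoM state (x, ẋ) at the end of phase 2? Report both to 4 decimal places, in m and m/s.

phase 1: p=-0.0936, T=0.543, ωT=1.745854, cosh=2.952644, sinh=2.778148; start (x,ẋ)=(-0.100900, -0.056900) → end (x,ẋ)=(-0.164320, -0.233211)
phase 2: p=0.0750, T=0.511, ωT=1.642967, cosh=2.681947, sinh=2.488542; start (x,ẋ)=(-0.164320, -0.233211) → end (x,ẋ)=(-0.747347, -2.540295)

x = -0.7473, ẋ = -2.5403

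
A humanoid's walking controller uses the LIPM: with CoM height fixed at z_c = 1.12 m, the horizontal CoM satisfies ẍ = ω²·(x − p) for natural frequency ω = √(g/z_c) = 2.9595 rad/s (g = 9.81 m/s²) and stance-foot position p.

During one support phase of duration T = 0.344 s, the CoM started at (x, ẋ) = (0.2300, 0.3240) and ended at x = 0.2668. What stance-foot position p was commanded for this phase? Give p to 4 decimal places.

p = 0.3982

ωT = 2.9595·0.344 = 1.018068; cosh(ωT) = 1.564567, sinh(ωT) = 1.203275
x(T) = p + (x₀−p)·cosh(ωT) + (ẋ₀/ω)·sinh(ωT) ⇒ p·(1 − cosh) = x(T) − x₀·cosh − (ẋ₀/ω)·sinh
numerator   = 0.2668 − (0.2300)·1.564567 − (0.3240/2.9595)·1.203275 = -0.224783
denominator = 1 − 1.564567 = -0.564567
p = -0.224783 / -0.564567 = 0.3982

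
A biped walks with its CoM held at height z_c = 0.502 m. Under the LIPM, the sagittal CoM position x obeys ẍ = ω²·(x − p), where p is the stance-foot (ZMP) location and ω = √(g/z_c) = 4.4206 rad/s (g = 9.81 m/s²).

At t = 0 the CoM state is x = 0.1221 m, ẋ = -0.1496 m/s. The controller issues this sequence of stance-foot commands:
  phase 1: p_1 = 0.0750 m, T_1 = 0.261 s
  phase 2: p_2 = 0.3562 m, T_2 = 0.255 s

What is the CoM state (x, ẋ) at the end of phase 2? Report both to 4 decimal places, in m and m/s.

x = -0.0544, ẋ = -1.4489

phase 1: p=0.0750, T=0.261, ωT=1.153777, cosh=1.742793, sinh=1.427350; start (x,ẋ)=(0.122100, -0.149600) → end (x,ẋ)=(0.108782, 0.036467)
phase 2: p=0.3562, T=0.255, ωT=1.127253, cosh=1.705543, sinh=1.381621; start (x,ẋ)=(0.108782, 0.036467) → end (x,ẋ)=(-0.054385, -1.448934)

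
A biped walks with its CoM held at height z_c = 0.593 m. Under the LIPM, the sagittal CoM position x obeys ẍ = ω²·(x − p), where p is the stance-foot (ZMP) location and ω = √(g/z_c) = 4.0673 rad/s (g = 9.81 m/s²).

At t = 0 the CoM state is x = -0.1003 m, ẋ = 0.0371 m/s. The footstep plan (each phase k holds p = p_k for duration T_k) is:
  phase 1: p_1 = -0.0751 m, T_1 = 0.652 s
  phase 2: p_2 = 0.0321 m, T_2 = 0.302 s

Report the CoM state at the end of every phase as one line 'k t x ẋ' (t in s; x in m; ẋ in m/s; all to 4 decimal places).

1 0.6520 -0.1903 -0.4588
2 0.9540 -0.5564 -2.2630

phase 1: p=-0.0751, T=0.652, ωT=2.651880, cosh=7.125593, sinh=7.055075; start (x,ẋ)=(-0.100300, 0.037100) → end (x,ẋ)=(-0.190312, -0.458757)
phase 2: p=0.0321, T=0.302, ωT=1.228325, cosh=1.854143, sinh=1.561360; start (x,ẋ)=(-0.190312, -0.458757) → end (x,ẋ)=(-0.556392, -2.263032)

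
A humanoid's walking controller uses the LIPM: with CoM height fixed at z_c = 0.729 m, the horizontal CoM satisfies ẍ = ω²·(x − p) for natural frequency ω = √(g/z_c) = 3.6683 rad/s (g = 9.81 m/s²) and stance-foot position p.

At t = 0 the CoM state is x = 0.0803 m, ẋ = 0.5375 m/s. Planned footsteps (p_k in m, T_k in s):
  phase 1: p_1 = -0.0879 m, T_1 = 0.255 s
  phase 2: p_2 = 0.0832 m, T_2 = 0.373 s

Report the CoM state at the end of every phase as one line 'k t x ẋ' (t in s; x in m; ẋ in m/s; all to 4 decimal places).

1 0.2550 0.3174 1.4554
2 0.6280 1.3018 4.6220

phase 1: p=-0.0879, T=0.255, ωT=0.935416, cosh=1.470348, sinh=1.077926; start (x,ẋ)=(0.080300, 0.537500) → end (x,ẋ)=(0.317356, 1.455401)
phase 2: p=0.0832, T=0.373, ωT=1.368276, cosh=2.091559, sinh=1.837013; start (x,ẋ)=(0.317356, 1.455401) → end (x,ẋ)=(1.301789, 4.621971)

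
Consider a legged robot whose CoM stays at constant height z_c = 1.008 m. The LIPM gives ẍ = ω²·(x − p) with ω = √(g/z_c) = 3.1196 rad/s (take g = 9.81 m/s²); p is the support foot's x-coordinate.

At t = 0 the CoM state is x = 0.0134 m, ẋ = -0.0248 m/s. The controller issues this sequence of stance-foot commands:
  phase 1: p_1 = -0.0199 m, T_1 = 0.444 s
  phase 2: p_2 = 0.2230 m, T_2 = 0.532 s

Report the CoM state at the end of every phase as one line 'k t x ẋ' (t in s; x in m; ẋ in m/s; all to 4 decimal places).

phase 1: p=-0.0199, T=0.444, ωT=1.385102, cosh=2.122767, sinh=1.872468; start (x,ẋ)=(0.013400, -0.024800) → end (x,ẋ)=(0.035902, 0.141872)
phase 2: p=0.2230, T=0.532, ωT=1.659627, cosh=2.723780, sinh=2.533570; start (x,ẋ)=(0.035902, 0.141872) → end (x,ẋ)=(-0.171391, -1.092338)

1 0.4440 0.0359 0.1419
2 0.9760 -0.1714 -1.0923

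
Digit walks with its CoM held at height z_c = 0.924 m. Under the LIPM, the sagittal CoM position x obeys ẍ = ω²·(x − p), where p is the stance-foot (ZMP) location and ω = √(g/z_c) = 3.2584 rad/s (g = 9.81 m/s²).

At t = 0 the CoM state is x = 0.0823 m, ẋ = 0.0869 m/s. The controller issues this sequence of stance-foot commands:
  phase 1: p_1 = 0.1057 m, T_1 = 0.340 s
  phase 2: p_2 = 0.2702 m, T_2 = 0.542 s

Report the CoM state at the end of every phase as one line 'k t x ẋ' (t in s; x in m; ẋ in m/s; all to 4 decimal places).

1 0.3400 0.1024 0.0431
2 0.8820 -0.1973 -1.4225

phase 1: p=0.1057, T=0.340, ωT=1.107856, cosh=1.679063, sinh=1.348797; start (x,ẋ)=(0.082300, 0.086900) → end (x,ẋ)=(0.102382, 0.043069)
phase 2: p=0.2702, T=0.542, ωT=1.766053, cosh=3.009366, sinh=2.838359; start (x,ẋ)=(0.102382, 0.043069) → end (x,ẋ)=(-0.197309, -1.422458)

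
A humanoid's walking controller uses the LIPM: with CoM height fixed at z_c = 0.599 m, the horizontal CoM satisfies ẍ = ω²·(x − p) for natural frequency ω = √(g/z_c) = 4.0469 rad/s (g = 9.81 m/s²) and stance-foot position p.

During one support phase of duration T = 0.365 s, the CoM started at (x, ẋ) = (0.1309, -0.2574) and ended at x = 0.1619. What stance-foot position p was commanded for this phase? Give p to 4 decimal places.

ωT = 4.0469·0.365 = 1.477119; cosh(ωT) = 2.304300, sinh(ωT) = 2.076006
x(T) = p + (x₀−p)·cosh(ωT) + (ẋ₀/ω)·sinh(ωT) ⇒ p·(1 − cosh) = x(T) − x₀·cosh − (ẋ₀/ω)·sinh
numerator   = 0.1619 − (0.1309)·2.304300 − (-0.2574/4.0469)·2.076006 = -0.007690
denominator = 1 − 2.304300 = -1.304300
p = -0.007690 / -1.304300 = 0.0059

p = 0.0059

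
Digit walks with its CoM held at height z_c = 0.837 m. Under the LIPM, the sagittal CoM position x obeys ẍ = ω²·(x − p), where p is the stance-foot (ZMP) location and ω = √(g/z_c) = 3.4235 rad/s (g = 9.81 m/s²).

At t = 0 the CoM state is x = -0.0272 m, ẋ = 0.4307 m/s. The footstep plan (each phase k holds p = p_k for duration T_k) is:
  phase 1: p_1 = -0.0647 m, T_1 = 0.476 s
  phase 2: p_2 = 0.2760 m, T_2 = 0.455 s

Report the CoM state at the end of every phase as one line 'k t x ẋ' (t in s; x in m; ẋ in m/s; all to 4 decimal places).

1 0.4760 0.3432 1.4558
2 0.9310 1.4073 4.1313

phase 1: p=-0.0647, T=0.476, ωT=1.629586, cosh=2.648886, sinh=2.452876; start (x,ẋ)=(-0.027200, 0.430700) → end (x,ẋ)=(0.343222, 1.455779)
phase 2: p=0.2760, T=0.455, ωT=1.557693, cosh=2.479237, sinh=2.268616; start (x,ẋ)=(0.343222, 1.455779) → end (x,ẋ)=(1.407345, 4.131307)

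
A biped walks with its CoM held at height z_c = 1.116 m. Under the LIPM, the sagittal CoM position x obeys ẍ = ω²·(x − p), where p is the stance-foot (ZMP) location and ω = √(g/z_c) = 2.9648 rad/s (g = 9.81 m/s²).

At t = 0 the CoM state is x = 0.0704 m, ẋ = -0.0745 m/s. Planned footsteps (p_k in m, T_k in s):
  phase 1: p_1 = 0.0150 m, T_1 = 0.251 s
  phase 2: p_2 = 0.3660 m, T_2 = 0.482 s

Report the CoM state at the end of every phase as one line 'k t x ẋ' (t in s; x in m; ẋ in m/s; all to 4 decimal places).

1 0.2510 0.0660 0.0377
2 0.7330 -0.2711 -1.6668

phase 1: p=0.0150, T=0.251, ωT=0.744165, cosh=1.289907, sinh=0.814776; start (x,ẋ)=(0.070400, -0.074500) → end (x,ẋ)=(0.065987, 0.037729)
phase 2: p=0.3660, T=0.482, ωT=1.429034, cosh=2.207102, sinh=1.967561; start (x,ẋ)=(0.065987, 0.037729) → end (x,ẋ)=(-0.271121, -1.666832)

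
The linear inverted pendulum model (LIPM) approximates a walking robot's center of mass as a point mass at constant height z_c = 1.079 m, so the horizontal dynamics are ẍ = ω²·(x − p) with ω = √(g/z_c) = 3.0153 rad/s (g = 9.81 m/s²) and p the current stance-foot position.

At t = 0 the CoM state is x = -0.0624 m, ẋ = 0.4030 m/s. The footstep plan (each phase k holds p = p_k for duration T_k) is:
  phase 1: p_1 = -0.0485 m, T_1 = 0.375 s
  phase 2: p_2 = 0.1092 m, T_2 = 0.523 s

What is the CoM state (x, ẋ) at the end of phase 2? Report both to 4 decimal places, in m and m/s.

x = 0.6042, ẋ = 1.6204

phase 1: p=-0.0485, T=0.375, ωT=1.130737, cosh=1.710368, sinh=1.387573; start (x,ẋ)=(-0.062400, 0.403000) → end (x,ẋ)=(0.113177, 0.631121)
phase 2: p=0.1092, T=0.523, ωT=1.577002, cosh=2.523508, sinh=2.316914; start (x,ẋ)=(0.113177, 0.631121) → end (x,ẋ)=(0.604182, 1.620426)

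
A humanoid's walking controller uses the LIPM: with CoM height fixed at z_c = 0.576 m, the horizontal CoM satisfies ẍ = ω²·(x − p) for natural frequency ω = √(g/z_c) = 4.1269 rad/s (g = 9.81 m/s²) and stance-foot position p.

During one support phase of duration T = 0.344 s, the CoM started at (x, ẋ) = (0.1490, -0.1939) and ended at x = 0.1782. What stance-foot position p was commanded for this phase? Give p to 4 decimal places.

ωT = 4.1269·0.344 = 1.419654; cosh(ωT) = 2.188743, sinh(ωT) = 1.946945
x(T) = p + (x₀−p)·cosh(ωT) + (ẋ₀/ω)·sinh(ωT) ⇒ p·(1 − cosh) = x(T) − x₀·cosh − (ẋ₀/ω)·sinh
numerator   = 0.1782 − (0.1490)·2.188743 − (-0.1939/4.1269)·1.946945 = -0.056447
denominator = 1 − 2.188743 = -1.188743
p = -0.056447 / -1.188743 = 0.0475

p = 0.0475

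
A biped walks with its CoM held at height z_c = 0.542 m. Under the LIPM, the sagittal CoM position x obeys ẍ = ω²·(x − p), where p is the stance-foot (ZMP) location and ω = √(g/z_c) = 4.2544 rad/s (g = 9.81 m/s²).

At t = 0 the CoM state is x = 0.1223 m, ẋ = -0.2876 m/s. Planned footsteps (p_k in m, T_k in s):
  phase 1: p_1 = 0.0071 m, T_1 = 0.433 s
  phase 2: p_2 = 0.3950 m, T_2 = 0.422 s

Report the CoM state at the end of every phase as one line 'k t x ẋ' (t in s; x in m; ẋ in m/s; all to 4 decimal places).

1 0.4330 0.1718 0.5773
2 0.8550 0.1016 -0.9945

phase 1: p=0.0071, T=0.433, ωT=1.842155, cosh=3.234299, sinh=3.075824; start (x,ẋ)=(0.122300, -0.287600) → end (x,ẋ)=(0.171764, 0.577298)
phase 2: p=0.3950, T=0.422, ωT=1.795357, cosh=3.093846, sinh=2.927777; start (x,ẋ)=(0.171764, 0.577298) → end (x,ẋ)=(0.101624, -0.994546)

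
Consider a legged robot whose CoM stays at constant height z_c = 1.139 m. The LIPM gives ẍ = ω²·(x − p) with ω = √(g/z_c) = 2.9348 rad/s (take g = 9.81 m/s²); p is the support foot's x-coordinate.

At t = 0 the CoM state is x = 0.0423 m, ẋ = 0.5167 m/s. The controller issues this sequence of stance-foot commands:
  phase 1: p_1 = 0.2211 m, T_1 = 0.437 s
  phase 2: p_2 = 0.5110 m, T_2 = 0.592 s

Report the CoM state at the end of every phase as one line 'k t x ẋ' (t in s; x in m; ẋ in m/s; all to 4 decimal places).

1 0.4370 0.1670 0.1299
2 1.0290 -0.3749 -2.3995

phase 1: p=0.2211, T=0.437, ωT=1.282508, cosh=1.941505, sinh=1.664165; start (x,ẋ)=(0.042300, 0.516700) → end (x,ẋ)=(0.166951, 0.129918)
phase 2: p=0.5110, T=0.592, ωT=1.737402, cosh=2.929268, sinh=2.753291; start (x,ẋ)=(0.166951, 0.129918) → end (x,ẋ)=(-0.374928, -2.399472)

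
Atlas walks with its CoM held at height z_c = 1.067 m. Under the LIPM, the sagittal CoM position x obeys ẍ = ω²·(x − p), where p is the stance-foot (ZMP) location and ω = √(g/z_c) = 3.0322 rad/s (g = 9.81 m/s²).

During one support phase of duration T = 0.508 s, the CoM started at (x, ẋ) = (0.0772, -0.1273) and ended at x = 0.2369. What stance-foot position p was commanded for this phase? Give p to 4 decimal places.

ωT = 3.0322·0.508 = 1.540358; cosh(ωT) = 2.440282, sinh(ωT) = 2.225977
x(T) = p + (x₀−p)·cosh(ωT) + (ẋ₀/ω)·sinh(ωT) ⇒ p·(1 − cosh) = x(T) − x₀·cosh − (ẋ₀/ω)·sinh
numerator   = 0.2369 − (0.0772)·2.440282 − (-0.1273/3.0322)·2.225977 = 0.141963
denominator = 1 − 2.440282 = -1.440282
p = 0.141963 / -1.440282 = -0.0986

p = -0.0986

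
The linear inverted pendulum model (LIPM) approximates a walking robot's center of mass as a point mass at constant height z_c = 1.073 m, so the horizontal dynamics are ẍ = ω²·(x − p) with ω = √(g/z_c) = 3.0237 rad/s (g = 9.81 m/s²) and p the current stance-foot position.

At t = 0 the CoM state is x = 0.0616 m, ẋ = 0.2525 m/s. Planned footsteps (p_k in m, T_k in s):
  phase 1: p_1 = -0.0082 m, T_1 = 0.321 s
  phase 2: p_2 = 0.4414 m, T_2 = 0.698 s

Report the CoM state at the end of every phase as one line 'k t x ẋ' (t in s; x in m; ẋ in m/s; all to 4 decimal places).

phase 1: p=-0.0082, T=0.321, ωT=0.970608, cosh=1.509200, sinh=1.130348; start (x,ẋ)=(0.061600, 0.252500) → end (x,ẋ)=(0.191534, 0.619638)
phase 2: p=0.4414, T=0.698, ωT=2.110543, cosh=4.186945, sinh=4.065773; start (x,ẋ)=(0.191534, 0.619638) → end (x,ẋ)=(0.228412, -0.477382)

1 0.3210 0.1915 0.6196
2 1.0190 0.2284 -0.4774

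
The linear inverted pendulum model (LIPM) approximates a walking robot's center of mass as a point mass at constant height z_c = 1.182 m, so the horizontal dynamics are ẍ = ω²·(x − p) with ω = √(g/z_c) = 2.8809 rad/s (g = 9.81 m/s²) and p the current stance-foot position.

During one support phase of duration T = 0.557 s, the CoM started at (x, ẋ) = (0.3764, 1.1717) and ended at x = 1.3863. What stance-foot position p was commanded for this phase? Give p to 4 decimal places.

ωT = 2.8809·0.557 = 1.604661; cosh(ωT) = 2.588566, sinh(ωT) = 2.387608
x(T) = p + (x₀−p)·cosh(ωT) + (ẋ₀/ω)·sinh(ωT) ⇒ p·(1 − cosh) = x(T) − x₀·cosh − (ẋ₀/ω)·sinh
numerator   = 1.3863 − (0.3764)·2.588566 − (1.1717/2.8809)·2.387608 = -0.559108
denominator = 1 − 2.588566 = -1.588566
p = -0.559108 / -1.588566 = 0.3520

p = 0.3520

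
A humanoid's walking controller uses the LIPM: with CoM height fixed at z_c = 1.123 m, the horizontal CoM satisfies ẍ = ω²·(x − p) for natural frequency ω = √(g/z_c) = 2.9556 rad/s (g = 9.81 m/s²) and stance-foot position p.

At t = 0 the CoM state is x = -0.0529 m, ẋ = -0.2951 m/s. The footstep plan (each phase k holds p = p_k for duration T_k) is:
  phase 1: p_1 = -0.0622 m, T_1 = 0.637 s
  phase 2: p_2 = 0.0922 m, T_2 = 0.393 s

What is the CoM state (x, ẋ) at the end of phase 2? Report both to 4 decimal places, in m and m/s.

phase 1: p=-0.0622, T=0.637, ωT=1.882717, cosh=3.361756, sinh=3.209580; start (x,ẋ)=(-0.052900, -0.295100) → end (x,ẋ)=(-0.351394, -0.903832)
phase 2: p=0.0922, T=0.393, ωT=1.161551, cosh=1.753942, sinh=1.440942; start (x,ẋ)=(-0.351394, -0.903832) → end (x,ẋ)=(-1.126483, -3.474469)

x = -1.1265, ẋ = -3.4745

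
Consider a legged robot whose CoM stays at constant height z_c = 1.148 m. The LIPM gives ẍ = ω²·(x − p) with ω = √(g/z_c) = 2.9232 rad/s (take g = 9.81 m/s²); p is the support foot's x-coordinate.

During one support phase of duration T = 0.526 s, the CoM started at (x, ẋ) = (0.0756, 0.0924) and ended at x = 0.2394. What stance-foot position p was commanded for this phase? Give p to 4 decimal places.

ωT = 2.9232·0.526 = 1.537603; cosh(ωT) = 2.434160, sinh(ωT) = 2.219264
x(T) = p + (x₀−p)·cosh(ωT) + (ẋ₀/ω)·sinh(ωT) ⇒ p·(1 − cosh) = x(T) − x₀·cosh − (ẋ₀/ω)·sinh
numerator   = 0.2394 − (0.0756)·2.434160 − (0.0924/2.9232)·2.219264 = -0.014772
denominator = 1 − 2.434160 = -1.434160
p = -0.014772 / -1.434160 = 0.0103

p = 0.0103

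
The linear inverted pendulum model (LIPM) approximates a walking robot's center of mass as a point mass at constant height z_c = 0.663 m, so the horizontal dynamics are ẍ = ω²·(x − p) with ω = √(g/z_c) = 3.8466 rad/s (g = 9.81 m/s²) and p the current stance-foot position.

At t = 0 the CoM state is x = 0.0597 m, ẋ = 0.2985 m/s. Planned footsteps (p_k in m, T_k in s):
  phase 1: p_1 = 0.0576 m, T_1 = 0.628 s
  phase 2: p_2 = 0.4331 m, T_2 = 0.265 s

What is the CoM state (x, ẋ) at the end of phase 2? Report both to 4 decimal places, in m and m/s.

x = 1.0804, ẋ = 3.0206

phase 1: p=0.0576, T=0.628, ωT=2.415665, cosh=5.643260, sinh=5.553952; start (x,ẋ)=(0.059700, 0.298500) → end (x,ẋ)=(0.500443, 1.729377)
phase 2: p=0.4331, T=0.265, ωT=1.019349, cosh=1.566110, sinh=1.205280; start (x,ẋ)=(0.500443, 1.729377) → end (x,ẋ)=(1.080444, 3.020613)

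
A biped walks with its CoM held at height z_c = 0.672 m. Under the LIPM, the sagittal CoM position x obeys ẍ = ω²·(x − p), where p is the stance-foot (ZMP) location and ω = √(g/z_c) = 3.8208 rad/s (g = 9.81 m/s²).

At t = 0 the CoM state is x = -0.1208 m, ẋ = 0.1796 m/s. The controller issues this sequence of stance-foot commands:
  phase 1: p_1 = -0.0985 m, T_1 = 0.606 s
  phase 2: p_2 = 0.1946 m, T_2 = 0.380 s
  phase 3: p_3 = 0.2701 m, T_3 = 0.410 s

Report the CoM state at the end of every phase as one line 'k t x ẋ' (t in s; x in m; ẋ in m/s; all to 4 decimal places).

1 0.6060 0.0232 0.4911
2 0.9860 0.0680 -0.2155
3 1.3960 -0.3643 -2.3077

phase 1: p=-0.0985, T=0.606, ωT=2.315405, cosh=5.113874, sinh=5.015148; start (x,ẋ)=(-0.120800, 0.179600) → end (x,ẋ)=(0.023202, 0.491142)
phase 2: p=0.1946, T=0.380, ωT=1.451904, cosh=2.252682, sinh=2.018558; start (x,ẋ)=(0.023202, 0.491142) → end (x,ẋ)=(0.067969, -0.215522)
phase 3: p=0.2701, T=0.410, ωT=1.566528, cosh=2.499379, sinh=2.290610; start (x,ẋ)=(0.067969, -0.215522) → end (x,ẋ)=(-0.364310, -2.307715)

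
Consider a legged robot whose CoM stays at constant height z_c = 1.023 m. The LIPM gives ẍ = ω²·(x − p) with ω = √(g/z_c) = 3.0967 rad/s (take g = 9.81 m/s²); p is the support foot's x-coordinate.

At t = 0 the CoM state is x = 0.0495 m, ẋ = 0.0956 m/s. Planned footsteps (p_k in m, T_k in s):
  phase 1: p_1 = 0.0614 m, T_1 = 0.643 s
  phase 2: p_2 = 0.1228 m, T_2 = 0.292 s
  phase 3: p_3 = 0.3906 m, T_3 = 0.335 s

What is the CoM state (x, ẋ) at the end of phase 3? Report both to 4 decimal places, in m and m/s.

x = 0.2307, ẋ = -0.1713

phase 1: p=0.0614, T=0.643, ωT=1.991178, cosh=3.730346, sinh=3.593811; start (x,ẋ)=(0.049500, 0.095600) → end (x,ẋ)=(0.127955, 0.224186)
phase 2: p=0.1228, T=0.292, ωT=0.904236, cosh=1.437448, sinh=1.032597; start (x,ẋ)=(0.127955, 0.224186) → end (x,ẋ)=(0.204966, 0.338742)
phase 3: p=0.3906, T=0.335, ωT=1.037394, cosh=1.588116, sinh=1.233739; start (x,ẋ)=(0.204966, 0.338742) → end (x,ẋ)=(0.230748, -0.171257)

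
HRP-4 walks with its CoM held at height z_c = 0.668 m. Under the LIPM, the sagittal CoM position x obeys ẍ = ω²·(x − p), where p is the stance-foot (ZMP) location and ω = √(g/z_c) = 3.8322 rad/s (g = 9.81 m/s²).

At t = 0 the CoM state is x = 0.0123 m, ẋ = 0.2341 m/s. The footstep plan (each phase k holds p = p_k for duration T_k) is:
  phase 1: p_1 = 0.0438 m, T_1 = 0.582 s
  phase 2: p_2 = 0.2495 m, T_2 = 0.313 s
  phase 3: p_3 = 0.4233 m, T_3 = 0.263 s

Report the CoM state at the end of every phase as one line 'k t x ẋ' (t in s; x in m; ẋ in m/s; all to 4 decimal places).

1 0.5820 0.1765 0.5465
2 0.8950 0.3324 0.5668
3 1.1580 0.4578 0.4663

phase 1: p=0.0438, T=0.582, ωT=2.230340, cosh=4.705262, sinh=4.597770; start (x,ẋ)=(0.012300, 0.234100) → end (x,ẋ)=(0.176451, 0.546485)
phase 2: p=0.2495, T=0.313, ωT=1.199479, cosh=1.809869, sinh=1.508517; start (x,ẋ)=(0.176451, 0.546485) → end (x,ẋ)=(0.332411, 0.566775)
phase 3: p=0.4233, T=0.263, ωT=1.007869, cosh=1.552376, sinh=1.187380; start (x,ẋ)=(0.332411, 0.566775) → end (x,ẋ)=(0.457817, 0.466278)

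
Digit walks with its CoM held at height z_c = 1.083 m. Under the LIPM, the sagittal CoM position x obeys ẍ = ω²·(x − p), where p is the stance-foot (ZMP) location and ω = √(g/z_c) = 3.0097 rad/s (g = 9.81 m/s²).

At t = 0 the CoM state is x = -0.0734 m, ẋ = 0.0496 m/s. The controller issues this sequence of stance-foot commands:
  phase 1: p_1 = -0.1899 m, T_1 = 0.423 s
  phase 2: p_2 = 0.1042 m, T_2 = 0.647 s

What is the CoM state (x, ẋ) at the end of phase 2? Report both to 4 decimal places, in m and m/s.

x = 0.7192, ẋ = 1.9653

phase 1: p=-0.1899, T=0.423, ωT=1.273103, cosh=1.925940, sinh=1.645979; start (x,ẋ)=(-0.073400, 0.049600) → end (x,ẋ)=(0.061598, 0.672656)
phase 2: p=0.1042, T=0.647, ωT=1.947276, cosh=3.576114, sinh=3.433452; start (x,ẋ)=(0.061598, 0.672656) → end (x,ẋ)=(0.719213, 1.965260)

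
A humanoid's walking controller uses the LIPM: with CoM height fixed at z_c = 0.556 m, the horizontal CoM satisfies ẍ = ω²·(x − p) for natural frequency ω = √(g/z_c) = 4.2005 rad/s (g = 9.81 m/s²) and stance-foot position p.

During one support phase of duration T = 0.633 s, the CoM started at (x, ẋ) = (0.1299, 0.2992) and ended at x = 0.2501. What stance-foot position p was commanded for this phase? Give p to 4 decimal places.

p = 0.1924

ωT = 4.2005·0.633 = 2.658917; cosh(ωT) = 7.175416, sinh(ωT) = 7.105392
x(T) = p + (x₀−p)·cosh(ωT) + (ẋ₀/ω)·sinh(ωT) ⇒ p·(1 − cosh) = x(T) − x₀·cosh − (ẋ₀/ω)·sinh
numerator   = 0.2501 − (0.1299)·7.175416 − (0.2992/4.2005)·7.105392 = -1.188101
denominator = 1 − 7.175416 = -6.175416
p = -1.188101 / -6.175416 = 0.1924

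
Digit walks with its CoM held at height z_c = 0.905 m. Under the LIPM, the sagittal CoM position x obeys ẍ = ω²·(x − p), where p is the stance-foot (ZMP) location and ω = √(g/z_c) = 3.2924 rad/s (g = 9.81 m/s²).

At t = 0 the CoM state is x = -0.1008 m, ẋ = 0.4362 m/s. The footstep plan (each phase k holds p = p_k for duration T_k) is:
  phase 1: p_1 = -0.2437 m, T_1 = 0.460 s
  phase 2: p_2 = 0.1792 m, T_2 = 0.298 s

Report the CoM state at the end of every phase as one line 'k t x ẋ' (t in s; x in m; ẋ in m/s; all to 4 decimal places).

1 0.4600 0.3836 2.0577
2 0.7580 1.2065 3.9013

phase 1: p=-0.2437, T=0.460, ωT=1.514504, cosh=2.383541, sinh=2.163624; start (x,ẋ)=(-0.100800, 0.436200) → end (x,ẋ)=(0.383560, 2.057651)
phase 2: p=0.1792, T=0.298, ωT=0.981135, cosh=1.521184, sinh=1.146299; start (x,ẋ)=(0.383560, 2.057651) → end (x,ẋ)=(1.206471, 3.901335)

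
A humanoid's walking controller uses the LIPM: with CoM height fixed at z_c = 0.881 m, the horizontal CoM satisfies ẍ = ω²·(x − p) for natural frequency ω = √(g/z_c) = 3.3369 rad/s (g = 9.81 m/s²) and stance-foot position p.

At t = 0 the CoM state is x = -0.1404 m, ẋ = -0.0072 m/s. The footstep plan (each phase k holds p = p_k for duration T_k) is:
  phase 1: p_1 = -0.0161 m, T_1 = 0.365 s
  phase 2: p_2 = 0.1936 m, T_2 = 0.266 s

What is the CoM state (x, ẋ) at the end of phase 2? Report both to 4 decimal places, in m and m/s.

phase 1: p=-0.0161, T=0.365, ωT=1.217969, cosh=1.838072, sinh=1.542242; start (x,ẋ)=(-0.140400, -0.007200) → end (x,ẋ)=(-0.247900, -0.652920)
phase 2: p=0.1936, T=0.266, ωT=0.887615, cosh=1.420483, sinh=1.008847; start (x,ẋ)=(-0.247900, -0.652920) → end (x,ẋ)=(-0.630941, -2.413737)

x = -0.6309, ẋ = -2.4137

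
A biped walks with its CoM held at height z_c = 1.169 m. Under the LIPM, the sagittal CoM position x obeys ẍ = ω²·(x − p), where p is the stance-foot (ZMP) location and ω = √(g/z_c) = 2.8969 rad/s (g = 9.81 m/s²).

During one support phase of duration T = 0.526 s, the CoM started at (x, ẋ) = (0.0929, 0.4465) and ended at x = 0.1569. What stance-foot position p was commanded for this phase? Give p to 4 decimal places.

ωT = 2.8969·0.526 = 1.523769; cosh(ωT) = 2.403691, sinh(ωT) = 2.185802
x(T) = p + (x₀−p)·cosh(ωT) + (ẋ₀/ω)·sinh(ωT) ⇒ p·(1 − cosh) = x(T) − x₀·cosh − (ẋ₀/ω)·sinh
numerator   = 0.1569 − (0.0929)·2.403691 − (0.4465/2.8969)·2.185802 = -0.403301
denominator = 1 − 2.403691 = -1.403691
p = -0.403301 / -1.403691 = 0.2873

p = 0.2873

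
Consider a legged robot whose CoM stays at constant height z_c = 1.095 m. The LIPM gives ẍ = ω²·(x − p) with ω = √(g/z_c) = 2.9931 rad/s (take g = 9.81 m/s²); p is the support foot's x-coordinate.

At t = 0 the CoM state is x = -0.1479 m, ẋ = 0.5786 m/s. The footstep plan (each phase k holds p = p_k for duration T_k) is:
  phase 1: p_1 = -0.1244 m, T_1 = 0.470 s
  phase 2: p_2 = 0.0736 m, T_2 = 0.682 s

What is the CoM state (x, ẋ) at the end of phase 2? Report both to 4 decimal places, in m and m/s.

x = 1.9643, ẋ = 5.7566

phase 1: p=-0.1244, T=0.470, ωT=1.406757, cosh=2.163815, sinh=1.918879; start (x,ẋ)=(-0.147900, 0.578600) → end (x,ẋ)=(0.195691, 1.117014)
phase 2: p=0.0736, T=0.682, ωT=2.041294, cosh=3.915215, sinh=3.785354; start (x,ẋ)=(0.195691, 1.117014) → end (x,ẋ)=(1.964293, 5.756635)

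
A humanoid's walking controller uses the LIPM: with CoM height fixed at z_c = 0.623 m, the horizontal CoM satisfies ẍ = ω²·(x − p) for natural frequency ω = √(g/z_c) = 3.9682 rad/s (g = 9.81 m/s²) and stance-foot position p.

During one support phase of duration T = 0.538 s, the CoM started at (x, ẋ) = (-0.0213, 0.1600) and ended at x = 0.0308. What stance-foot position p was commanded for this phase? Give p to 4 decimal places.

ωT = 3.9682·0.538 = 2.134892; cosh(ωT) = 4.287194, sinh(ωT) = 4.168936
x(T) = p + (x₀−p)·cosh(ωT) + (ẋ₀/ω)·sinh(ωT) ⇒ p·(1 − cosh) = x(T) − x₀·cosh − (ẋ₀/ω)·sinh
numerator   = 0.0308 − (-0.0213)·4.287194 − (0.1600/3.9682)·4.168936 = -0.045977
denominator = 1 − 4.287194 = -3.287194
p = -0.045977 / -3.287194 = 0.0140

p = 0.0140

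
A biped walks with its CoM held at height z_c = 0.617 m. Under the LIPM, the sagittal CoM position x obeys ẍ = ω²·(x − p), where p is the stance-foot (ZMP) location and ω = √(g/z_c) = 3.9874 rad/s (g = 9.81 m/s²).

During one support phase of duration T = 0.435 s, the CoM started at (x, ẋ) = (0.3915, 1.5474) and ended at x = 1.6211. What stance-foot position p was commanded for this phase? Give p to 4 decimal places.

p = 0.3059

ωT = 3.9874·0.435 = 1.734519; cosh(ωT) = 2.921343, sinh(ωT) = 2.744858
x(T) = p + (x₀−p)·cosh(ωT) + (ẋ₀/ω)·sinh(ωT) ⇒ p·(1 − cosh) = x(T) − x₀·cosh − (ẋ₀/ω)·sinh
numerator   = 1.6211 − (0.3915)·2.921343 − (1.5474/3.9874)·2.744858 = -0.587810
denominator = 1 − 2.921343 = -1.921343
p = -0.587810 / -1.921343 = 0.3059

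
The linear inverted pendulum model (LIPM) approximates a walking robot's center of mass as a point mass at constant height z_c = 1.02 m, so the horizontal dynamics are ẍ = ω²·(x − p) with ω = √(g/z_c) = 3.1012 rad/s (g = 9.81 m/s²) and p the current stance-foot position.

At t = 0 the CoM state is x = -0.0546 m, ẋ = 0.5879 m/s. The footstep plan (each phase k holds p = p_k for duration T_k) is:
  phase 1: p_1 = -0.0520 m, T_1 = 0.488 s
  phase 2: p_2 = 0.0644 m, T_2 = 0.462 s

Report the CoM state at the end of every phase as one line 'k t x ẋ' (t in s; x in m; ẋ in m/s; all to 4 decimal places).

1 0.4880 0.3515 1.3824
2 0.9500 1.5808 4.8203

phase 1: p=-0.0520, T=0.488, ωT=1.513386, cosh=2.381123, sinh=2.160960; start (x,ẋ)=(-0.054600, 0.587900) → end (x,ẋ)=(0.351466, 1.382438)
phase 2: p=0.0644, T=0.462, ωT=1.432754, cosh=2.214438, sinh=1.975787; start (x,ẋ)=(0.351466, 1.382438) → end (x,ẋ)=(1.580847, 4.820266)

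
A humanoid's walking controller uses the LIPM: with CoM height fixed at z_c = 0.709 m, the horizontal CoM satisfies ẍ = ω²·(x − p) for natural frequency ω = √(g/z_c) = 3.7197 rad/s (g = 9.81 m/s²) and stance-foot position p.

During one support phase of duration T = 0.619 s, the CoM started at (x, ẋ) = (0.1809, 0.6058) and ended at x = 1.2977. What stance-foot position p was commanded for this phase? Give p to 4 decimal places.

p = 0.1042

ωT = 3.7197·0.619 = 2.302494; cosh(ωT) = 5.049551, sinh(ωT) = 4.949542
x(T) = p + (x₀−p)·cosh(ωT) + (ẋ₀/ω)·sinh(ωT) ⇒ p·(1 − cosh) = x(T) − x₀·cosh − (ẋ₀/ω)·sinh
numerator   = 1.2977 − (0.1809)·5.049551 − (0.6058/3.7197)·4.949542 = -0.421859
denominator = 1 − 5.049551 = -4.049551
p = -0.421859 / -4.049551 = 0.1042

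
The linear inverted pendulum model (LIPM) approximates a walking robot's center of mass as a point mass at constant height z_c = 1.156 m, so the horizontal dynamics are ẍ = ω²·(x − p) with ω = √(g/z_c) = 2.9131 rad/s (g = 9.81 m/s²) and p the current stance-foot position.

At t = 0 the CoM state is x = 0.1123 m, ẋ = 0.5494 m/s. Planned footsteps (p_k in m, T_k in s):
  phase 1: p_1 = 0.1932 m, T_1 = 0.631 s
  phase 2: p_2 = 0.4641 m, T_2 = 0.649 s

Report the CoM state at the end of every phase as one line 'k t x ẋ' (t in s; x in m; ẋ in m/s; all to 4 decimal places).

1 0.6310 0.5102 1.0484
2 1.2800 1.7849 3.9855

phase 1: p=0.1932, T=0.631, ωT=1.838166, cosh=3.222055, sinh=3.062946; start (x,ẋ)=(0.112300, 0.549400) → end (x,ẋ)=(0.510196, 1.048353)
phase 2: p=0.4641, T=0.649, ωT=1.890602, cosh=3.387167, sinh=3.236187; start (x,ẋ)=(0.510196, 1.048353) → end (x,ẋ)=(1.784860, 3.985512)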